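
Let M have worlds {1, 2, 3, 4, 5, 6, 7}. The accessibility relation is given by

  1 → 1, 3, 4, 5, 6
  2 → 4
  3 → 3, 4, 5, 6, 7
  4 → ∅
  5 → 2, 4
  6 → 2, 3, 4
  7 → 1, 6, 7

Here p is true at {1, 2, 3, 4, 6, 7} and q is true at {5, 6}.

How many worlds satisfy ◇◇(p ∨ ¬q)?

1: successors {1, 3, 4, 5, 6}; ◇(p ∨ ¬q) there: 1:T, 3:T, 4:F, 5:T, 6:T. ✓
2: successors {4}; ◇(p ∨ ¬q) there: 4:F. ✗
3: successors {3, 4, 5, 6, 7}; ◇(p ∨ ¬q) there: 3:T, 4:F, 5:T, 6:T, 7:T. ✓
4: no successors, so ◇◇(p ∨ ¬q) fails. ✗
5: successors {2, 4}; ◇(p ∨ ¬q) there: 2:T, 4:F. ✓
6: successors {2, 3, 4}; ◇(p ∨ ¬q) there: 2:T, 3:T, 4:F. ✓
7: successors {1, 6, 7}; ◇(p ∨ ¬q) there: 1:T, 6:T, 7:T. ✓
Satisfying worlds: {1, 3, 5, 6, 7}.

5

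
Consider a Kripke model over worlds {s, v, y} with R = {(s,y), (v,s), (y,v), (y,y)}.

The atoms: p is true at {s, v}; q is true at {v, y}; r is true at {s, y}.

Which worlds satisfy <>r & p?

{s, v}

s: <>r is T, p is T. ✓
v: <>r is T, p is T. ✓
y: <>r is T, p is F. ✗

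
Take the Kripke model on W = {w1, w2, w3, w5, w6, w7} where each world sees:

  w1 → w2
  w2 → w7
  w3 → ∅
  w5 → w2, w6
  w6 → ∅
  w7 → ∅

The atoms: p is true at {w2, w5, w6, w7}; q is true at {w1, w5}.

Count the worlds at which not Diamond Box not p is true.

4

w1: Diamond Box not p is F. ✓
w2: Diamond Box not p is T. ✗
w3: Diamond Box not p is F. ✓
w5: Diamond Box not p is T. ✗
w6: Diamond Box not p is F. ✓
w7: Diamond Box not p is F. ✓
Satisfying worlds: {w1, w3, w6, w7}.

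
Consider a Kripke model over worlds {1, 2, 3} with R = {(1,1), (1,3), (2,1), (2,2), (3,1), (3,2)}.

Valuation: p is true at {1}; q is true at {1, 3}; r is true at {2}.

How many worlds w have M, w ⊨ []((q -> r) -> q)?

1

1: successors {1, 3}; (q -> r) -> q there: 1:T, 3:T. ✓
2: successors {1, 2}; (q -> r) -> q there: 1:T, 2:F. ✗
3: successors {1, 2}; (q -> r) -> q there: 1:T, 2:F. ✗
Satisfying worlds: {1}.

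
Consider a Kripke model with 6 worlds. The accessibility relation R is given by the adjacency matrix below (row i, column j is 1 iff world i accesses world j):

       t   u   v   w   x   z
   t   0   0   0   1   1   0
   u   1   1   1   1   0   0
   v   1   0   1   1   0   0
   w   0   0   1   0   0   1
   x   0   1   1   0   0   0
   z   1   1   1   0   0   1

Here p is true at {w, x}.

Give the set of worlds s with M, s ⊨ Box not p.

{w, x, z}

t: successors {w, x}; not p there: w:F, x:F. ✗
u: successors {t, u, v, w}; not p there: t:T, u:T, v:T, w:F. ✗
v: successors {t, v, w}; not p there: t:T, v:T, w:F. ✗
w: successors {v, z}; not p there: v:T, z:T. ✓
x: successors {u, v}; not p there: u:T, v:T. ✓
z: successors {t, u, v, z}; not p there: t:T, u:T, v:T, z:T. ✓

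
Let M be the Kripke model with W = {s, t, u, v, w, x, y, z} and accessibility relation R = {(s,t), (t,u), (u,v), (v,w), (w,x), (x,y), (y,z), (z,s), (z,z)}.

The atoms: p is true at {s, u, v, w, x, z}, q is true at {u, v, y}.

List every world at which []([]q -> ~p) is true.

{s, u, v, x, y, z}

s: successors {t}; []q -> ~p there: t:T. ✓
t: successors {u}; []q -> ~p there: u:F. ✗
u: successors {v}; []q -> ~p there: v:T. ✓
v: successors {w}; []q -> ~p there: w:T. ✓
w: successors {x}; []q -> ~p there: x:F. ✗
x: successors {y}; []q -> ~p there: y:T. ✓
y: successors {z}; []q -> ~p there: z:T. ✓
z: successors {s, z}; []q -> ~p there: s:T, z:T. ✓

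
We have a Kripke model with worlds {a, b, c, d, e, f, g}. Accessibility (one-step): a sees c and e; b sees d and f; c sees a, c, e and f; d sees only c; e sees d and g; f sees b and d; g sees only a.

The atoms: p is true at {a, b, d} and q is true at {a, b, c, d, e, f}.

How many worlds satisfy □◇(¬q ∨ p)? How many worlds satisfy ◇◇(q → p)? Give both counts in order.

For □◇(¬q ∨ p):
a: successors {c, e}; ◇(¬q ∨ p) there: c:T, e:T. ✓
b: successors {d, f}; ◇(¬q ∨ p) there: d:F, f:T. ✗
c: successors {a, c, e, f}; ◇(¬q ∨ p) there: a:F, c:T, e:T, f:T. ✗
d: successors {c}; ◇(¬q ∨ p) there: c:T. ✓
e: successors {d, g}; ◇(¬q ∨ p) there: d:F, g:T. ✗
f: successors {b, d}; ◇(¬q ∨ p) there: b:T, d:F. ✗
g: successors {a}; ◇(¬q ∨ p) there: a:F. ✗
— 2 worlds.
For ◇◇(q → p):
a: successors {c, e}; ◇(q → p) there: c:T, e:T. ✓
b: successors {d, f}; ◇(q → p) there: d:F, f:T. ✓
c: successors {a, c, e, f}; ◇(q → p) there: a:F, c:T, e:T, f:T. ✓
d: successors {c}; ◇(q → p) there: c:T. ✓
e: successors {d, g}; ◇(q → p) there: d:F, g:T. ✓
f: successors {b, d}; ◇(q → p) there: b:T, d:F. ✓
g: successors {a}; ◇(q → p) there: a:F. ✗
— 6 worlds.

2 and 6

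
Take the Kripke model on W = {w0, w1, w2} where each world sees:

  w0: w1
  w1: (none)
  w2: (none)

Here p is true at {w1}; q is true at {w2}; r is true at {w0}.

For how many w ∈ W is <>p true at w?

1

w0: successors {w1}; p there: w1:T. ✓
w1: no successors, so <>p fails. ✗
w2: no successors, so <>p fails. ✗
Satisfying worlds: {w0}.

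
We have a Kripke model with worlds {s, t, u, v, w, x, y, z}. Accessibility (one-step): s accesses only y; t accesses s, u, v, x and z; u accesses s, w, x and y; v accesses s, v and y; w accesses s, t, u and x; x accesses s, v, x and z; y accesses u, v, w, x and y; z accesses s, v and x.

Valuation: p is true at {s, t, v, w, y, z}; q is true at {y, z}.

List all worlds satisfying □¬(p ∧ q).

{w, z}

s: successors {y}; ¬(p ∧ q) there: y:F. ✗
t: successors {s, u, v, x, z}; ¬(p ∧ q) there: s:T, u:T, v:T, x:T, z:F. ✗
u: successors {s, w, x, y}; ¬(p ∧ q) there: s:T, w:T, x:T, y:F. ✗
v: successors {s, v, y}; ¬(p ∧ q) there: s:T, v:T, y:F. ✗
w: successors {s, t, u, x}; ¬(p ∧ q) there: s:T, t:T, u:T, x:T. ✓
x: successors {s, v, x, z}; ¬(p ∧ q) there: s:T, v:T, x:T, z:F. ✗
y: successors {u, v, w, x, y}; ¬(p ∧ q) there: u:T, v:T, w:T, x:T, y:F. ✗
z: successors {s, v, x}; ¬(p ∧ q) there: s:T, v:T, x:T. ✓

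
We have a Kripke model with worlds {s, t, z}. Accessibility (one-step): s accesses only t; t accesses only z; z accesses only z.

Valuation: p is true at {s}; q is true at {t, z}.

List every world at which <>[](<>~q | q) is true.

s: successors {t}; [](<>~q | q) there: t:T. ✓
t: successors {z}; [](<>~q | q) there: z:T. ✓
z: successors {z}; [](<>~q | q) there: z:T. ✓

{s, t, z}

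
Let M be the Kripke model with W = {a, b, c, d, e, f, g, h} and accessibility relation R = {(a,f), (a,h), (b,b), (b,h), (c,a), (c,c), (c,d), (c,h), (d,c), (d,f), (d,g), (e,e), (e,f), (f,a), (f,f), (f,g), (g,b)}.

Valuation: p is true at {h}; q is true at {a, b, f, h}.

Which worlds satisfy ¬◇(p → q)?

a: ◇(p → q) is T. ✗
b: ◇(p → q) is T. ✗
c: ◇(p → q) is T. ✗
d: ◇(p → q) is T. ✗
e: ◇(p → q) is T. ✗
f: ◇(p → q) is T. ✗
g: ◇(p → q) is T. ✗
h: ◇(p → q) is F. ✓

{h}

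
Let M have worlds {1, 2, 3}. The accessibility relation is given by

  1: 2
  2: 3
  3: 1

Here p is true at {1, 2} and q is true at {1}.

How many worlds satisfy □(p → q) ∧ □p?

1

1: □(p → q) is F, □p is T. ✗
2: □(p → q) is T, □p is F. ✗
3: □(p → q) is T, □p is T. ✓
Satisfying worlds: {3}.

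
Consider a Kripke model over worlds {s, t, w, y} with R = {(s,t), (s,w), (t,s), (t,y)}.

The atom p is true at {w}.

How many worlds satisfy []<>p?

s: successors {t, w}; <>p there: t:F, w:F. ✗
t: successors {s, y}; <>p there: s:T, y:F. ✗
w: no successors, so []<>p holds vacuously. ✓
y: no successors, so []<>p holds vacuously. ✓
Satisfying worlds: {w, y}.

2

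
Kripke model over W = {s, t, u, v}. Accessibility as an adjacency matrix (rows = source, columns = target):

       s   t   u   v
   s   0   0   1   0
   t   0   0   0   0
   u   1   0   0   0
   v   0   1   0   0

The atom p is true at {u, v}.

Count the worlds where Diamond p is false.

s: successors {u}; p there: u:T. ✓
t: no successors, so Diamond p fails. ✗
u: successors {s}; p there: s:F. ✗
v: successors {t}; p there: t:F. ✗
Satisfying worlds: {s}.
So Diamond p fails at the other 3 worlds.

3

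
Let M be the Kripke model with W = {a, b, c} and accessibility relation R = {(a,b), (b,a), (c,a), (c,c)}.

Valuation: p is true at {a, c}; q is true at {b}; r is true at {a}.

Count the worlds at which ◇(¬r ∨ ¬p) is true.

2

a: successors {b}; ¬r ∨ ¬p there: b:T. ✓
b: successors {a}; ¬r ∨ ¬p there: a:F. ✗
c: successors {a, c}; ¬r ∨ ¬p there: a:F, c:T. ✓
Satisfying worlds: {a, c}.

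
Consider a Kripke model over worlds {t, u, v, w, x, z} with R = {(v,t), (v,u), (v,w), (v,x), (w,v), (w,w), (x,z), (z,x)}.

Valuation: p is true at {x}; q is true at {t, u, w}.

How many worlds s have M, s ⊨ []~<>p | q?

5

t: []~<>p is T, q is T. ✓
u: []~<>p is T, q is T. ✓
v: []~<>p is T, q is F. ✓
w: []~<>p is F, q is T. ✓
x: []~<>p is F, q is F. ✗
z: []~<>p is T, q is F. ✓
Satisfying worlds: {t, u, v, w, z}.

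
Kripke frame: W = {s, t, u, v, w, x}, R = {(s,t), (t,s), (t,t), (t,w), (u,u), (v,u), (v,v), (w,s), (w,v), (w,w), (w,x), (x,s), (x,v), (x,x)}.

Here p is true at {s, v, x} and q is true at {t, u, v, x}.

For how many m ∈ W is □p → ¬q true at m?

s: □p is F, ¬q is T. ✓
t: □p is F, ¬q is F. ✓
u: □p is F, ¬q is F. ✓
v: □p is F, ¬q is F. ✓
w: □p is F, ¬q is T. ✓
x: □p is T, ¬q is F. ✗
Satisfying worlds: {s, t, u, v, w}.

5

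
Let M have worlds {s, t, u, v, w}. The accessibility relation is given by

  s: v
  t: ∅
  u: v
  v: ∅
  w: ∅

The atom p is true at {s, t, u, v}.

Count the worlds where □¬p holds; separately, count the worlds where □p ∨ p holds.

For □¬p:
s: successors {v}; ¬p there: v:F. ✗
t: no successors, so □¬p holds vacuously. ✓
u: successors {v}; ¬p there: v:F. ✗
v: no successors, so □¬p holds vacuously. ✓
w: no successors, so □¬p holds vacuously. ✓
— 3 worlds.
For □p ∨ p:
s: □p is T, p is T. ✓
t: □p is T, p is T. ✓
u: □p is T, p is T. ✓
v: □p is T, p is T. ✓
w: □p is T, p is F. ✓
— 5 worlds.

3 and 5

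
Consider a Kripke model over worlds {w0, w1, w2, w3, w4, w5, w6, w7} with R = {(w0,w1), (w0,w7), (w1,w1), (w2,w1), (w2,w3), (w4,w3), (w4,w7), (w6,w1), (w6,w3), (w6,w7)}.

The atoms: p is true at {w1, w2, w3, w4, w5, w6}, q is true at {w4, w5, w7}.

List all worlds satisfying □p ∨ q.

{w1, w2, w3, w4, w5, w7}

w0: □p is F, q is F. ✗
w1: □p is T, q is F. ✓
w2: □p is T, q is F. ✓
w3: □p is T, q is F. ✓
w4: □p is F, q is T. ✓
w5: □p is T, q is T. ✓
w6: □p is F, q is F. ✗
w7: □p is T, q is T. ✓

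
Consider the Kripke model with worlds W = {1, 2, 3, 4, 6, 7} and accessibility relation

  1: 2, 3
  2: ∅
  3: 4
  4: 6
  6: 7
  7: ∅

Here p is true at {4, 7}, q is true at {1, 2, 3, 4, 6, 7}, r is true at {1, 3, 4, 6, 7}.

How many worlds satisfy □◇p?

3

1: successors {2, 3}; ◇p there: 2:F, 3:T. ✗
2: no successors, so □◇p holds vacuously. ✓
3: successors {4}; ◇p there: 4:F. ✗
4: successors {6}; ◇p there: 6:T. ✓
6: successors {7}; ◇p there: 7:F. ✗
7: no successors, so □◇p holds vacuously. ✓
Satisfying worlds: {2, 4, 7}.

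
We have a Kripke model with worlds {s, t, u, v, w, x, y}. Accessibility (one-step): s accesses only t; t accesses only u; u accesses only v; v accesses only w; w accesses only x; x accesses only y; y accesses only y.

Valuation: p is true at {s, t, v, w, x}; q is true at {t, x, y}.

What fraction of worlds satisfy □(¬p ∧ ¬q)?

s: successors {t}; ¬p ∧ ¬q there: t:F. ✗
t: successors {u}; ¬p ∧ ¬q there: u:T. ✓
u: successors {v}; ¬p ∧ ¬q there: v:F. ✗
v: successors {w}; ¬p ∧ ¬q there: w:F. ✗
w: successors {x}; ¬p ∧ ¬q there: x:F. ✗
x: successors {y}; ¬p ∧ ¬q there: y:F. ✗
y: successors {y}; ¬p ∧ ¬q there: y:F. ✗
That's 1 of 7 worlds, so 1/7.

1/7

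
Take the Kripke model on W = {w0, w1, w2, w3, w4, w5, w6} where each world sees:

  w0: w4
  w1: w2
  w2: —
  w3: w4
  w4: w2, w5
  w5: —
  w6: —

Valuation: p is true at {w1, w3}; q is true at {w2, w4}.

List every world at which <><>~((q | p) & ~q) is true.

w0: successors {w4}; <>~((q | p) & ~q) there: w4:T. ✓
w1: successors {w2}; <>~((q | p) & ~q) there: w2:F. ✗
w2: no successors, so <><>~((q | p) & ~q) fails. ✗
w3: successors {w4}; <>~((q | p) & ~q) there: w4:T. ✓
w4: successors {w2, w5}; <>~((q | p) & ~q) there: w2:F, w5:F. ✗
w5: no successors, so <><>~((q | p) & ~q) fails. ✗
w6: no successors, so <><>~((q | p) & ~q) fails. ✗

{w0, w3}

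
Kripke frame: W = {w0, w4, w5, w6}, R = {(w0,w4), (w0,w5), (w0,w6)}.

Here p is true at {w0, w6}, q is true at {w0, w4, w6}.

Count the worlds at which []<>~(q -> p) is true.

3

w0: successors {w4, w5, w6}; <>~(q -> p) there: w4:F, w5:F, w6:F. ✗
w4: no successors, so []<>~(q -> p) holds vacuously. ✓
w5: no successors, so []<>~(q -> p) holds vacuously. ✓
w6: no successors, so []<>~(q -> p) holds vacuously. ✓
Satisfying worlds: {w4, w5, w6}.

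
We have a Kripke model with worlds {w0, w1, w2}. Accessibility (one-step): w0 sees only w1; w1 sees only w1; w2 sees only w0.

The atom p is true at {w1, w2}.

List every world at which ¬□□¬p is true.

w0: □□¬p is F. ✓
w1: □□¬p is F. ✓
w2: □□¬p is F. ✓

{w0, w1, w2}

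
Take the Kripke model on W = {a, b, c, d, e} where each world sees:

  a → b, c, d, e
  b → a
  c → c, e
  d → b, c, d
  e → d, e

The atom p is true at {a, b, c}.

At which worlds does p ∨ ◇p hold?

a: p is T, ◇p is T. ✓
b: p is T, ◇p is T. ✓
c: p is T, ◇p is T. ✓
d: p is F, ◇p is T. ✓
e: p is F, ◇p is F. ✗

{a, b, c, d}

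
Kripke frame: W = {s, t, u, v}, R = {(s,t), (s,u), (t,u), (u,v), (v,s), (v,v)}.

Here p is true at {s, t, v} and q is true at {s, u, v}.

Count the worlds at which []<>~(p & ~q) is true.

s: successors {t, u}; <>~(p & ~q) there: t:T, u:T. ✓
t: successors {u}; <>~(p & ~q) there: u:T. ✓
u: successors {v}; <>~(p & ~q) there: v:T. ✓
v: successors {s, v}; <>~(p & ~q) there: s:T, v:T. ✓
Satisfying worlds: {s, t, u, v}.

4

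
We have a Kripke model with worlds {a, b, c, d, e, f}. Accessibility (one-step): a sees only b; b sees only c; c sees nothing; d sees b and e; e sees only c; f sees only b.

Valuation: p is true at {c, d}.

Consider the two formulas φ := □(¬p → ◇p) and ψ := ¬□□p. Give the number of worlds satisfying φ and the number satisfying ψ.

6 and 0

For □(¬p → ◇p):
a: successors {b}; ¬p → ◇p there: b:T. ✓
b: successors {c}; ¬p → ◇p there: c:T. ✓
c: no successors, so □(¬p → ◇p) holds vacuously. ✓
d: successors {b, e}; ¬p → ◇p there: b:T, e:T. ✓
e: successors {c}; ¬p → ◇p there: c:T. ✓
f: successors {b}; ¬p → ◇p there: b:T. ✓
— 6 worlds.
For ¬□□p:
a: □□p is T. ✗
b: □□p is T. ✗
c: □□p is T. ✗
d: □□p is T. ✗
e: □□p is T. ✗
f: □□p is T. ✗
— 0 worlds.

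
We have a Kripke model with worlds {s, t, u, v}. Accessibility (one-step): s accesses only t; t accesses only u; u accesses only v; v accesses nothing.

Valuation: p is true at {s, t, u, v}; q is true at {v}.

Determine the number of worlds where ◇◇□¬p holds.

1

s: successors {t}; ◇□¬p there: t:F. ✗
t: successors {u}; ◇□¬p there: u:T. ✓
u: successors {v}; ◇□¬p there: v:F. ✗
v: no successors, so ◇◇□¬p fails. ✗
Satisfying worlds: {t}.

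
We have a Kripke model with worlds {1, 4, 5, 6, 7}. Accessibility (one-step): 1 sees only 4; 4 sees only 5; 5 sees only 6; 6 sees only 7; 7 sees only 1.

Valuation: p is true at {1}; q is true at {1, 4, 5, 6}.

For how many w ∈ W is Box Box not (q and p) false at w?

1: successors {4}; Box not (q and p) there: 4:T. ✓
4: successors {5}; Box not (q and p) there: 5:T. ✓
5: successors {6}; Box not (q and p) there: 6:T. ✓
6: successors {7}; Box not (q and p) there: 7:F. ✗
7: successors {1}; Box not (q and p) there: 1:T. ✓
Satisfying worlds: {1, 4, 5, 7}.
So Box Box not (q and p) fails at the other 1 world.

1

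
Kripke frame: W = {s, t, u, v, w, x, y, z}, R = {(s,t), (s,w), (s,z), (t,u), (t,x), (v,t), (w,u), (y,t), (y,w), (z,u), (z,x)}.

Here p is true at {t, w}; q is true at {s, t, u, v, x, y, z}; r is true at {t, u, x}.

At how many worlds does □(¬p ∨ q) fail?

2

s: successors {t, w, z}; ¬p ∨ q there: t:T, w:F, z:T. ✗
t: successors {u, x}; ¬p ∨ q there: u:T, x:T. ✓
u: no successors, so □(¬p ∨ q) holds vacuously. ✓
v: successors {t}; ¬p ∨ q there: t:T. ✓
w: successors {u}; ¬p ∨ q there: u:T. ✓
x: no successors, so □(¬p ∨ q) holds vacuously. ✓
y: successors {t, w}; ¬p ∨ q there: t:T, w:F. ✗
z: successors {u, x}; ¬p ∨ q there: u:T, x:T. ✓
Satisfying worlds: {t, u, v, w, x, z}.
So □(¬p ∨ q) fails at the other 2 worlds.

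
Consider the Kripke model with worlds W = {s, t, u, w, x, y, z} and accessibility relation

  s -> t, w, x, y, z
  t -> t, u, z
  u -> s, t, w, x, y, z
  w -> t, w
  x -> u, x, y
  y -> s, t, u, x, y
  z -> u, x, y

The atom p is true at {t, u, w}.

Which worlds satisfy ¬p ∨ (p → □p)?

s: ¬p is T, p → □p is T. ✓
t: ¬p is F, p → □p is F. ✗
u: ¬p is F, p → □p is F. ✗
w: ¬p is F, p → □p is T. ✓
x: ¬p is T, p → □p is T. ✓
y: ¬p is T, p → □p is T. ✓
z: ¬p is T, p → □p is T. ✓

{s, w, x, y, z}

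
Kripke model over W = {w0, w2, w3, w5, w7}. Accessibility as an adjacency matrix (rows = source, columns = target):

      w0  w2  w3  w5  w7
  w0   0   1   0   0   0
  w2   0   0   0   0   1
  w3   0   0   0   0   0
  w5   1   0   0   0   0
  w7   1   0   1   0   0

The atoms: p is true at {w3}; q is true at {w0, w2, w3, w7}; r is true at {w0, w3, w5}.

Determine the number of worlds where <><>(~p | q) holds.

4

w0: successors {w2}; <>(~p | q) there: w2:T. ✓
w2: successors {w7}; <>(~p | q) there: w7:T. ✓
w3: no successors, so <><>(~p | q) fails. ✗
w5: successors {w0}; <>(~p | q) there: w0:T. ✓
w7: successors {w0, w3}; <>(~p | q) there: w0:T, w3:F. ✓
Satisfying worlds: {w0, w2, w5, w7}.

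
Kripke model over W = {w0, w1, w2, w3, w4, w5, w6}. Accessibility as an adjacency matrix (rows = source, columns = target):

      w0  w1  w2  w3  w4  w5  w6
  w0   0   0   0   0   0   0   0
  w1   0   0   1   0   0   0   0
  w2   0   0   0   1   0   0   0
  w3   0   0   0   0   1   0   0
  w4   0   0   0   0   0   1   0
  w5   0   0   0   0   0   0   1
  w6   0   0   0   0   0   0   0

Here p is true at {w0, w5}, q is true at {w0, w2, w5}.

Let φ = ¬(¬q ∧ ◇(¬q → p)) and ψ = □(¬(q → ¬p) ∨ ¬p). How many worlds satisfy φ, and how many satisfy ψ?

5 and 7

For ¬(¬q ∧ ◇(¬q → p)):
w0: ¬q ∧ ◇(¬q → p) is F. ✓
w1: ¬q ∧ ◇(¬q → p) is T. ✗
w2: ¬q ∧ ◇(¬q → p) is F. ✓
w3: ¬q ∧ ◇(¬q → p) is F. ✓
w4: ¬q ∧ ◇(¬q → p) is T. ✗
w5: ¬q ∧ ◇(¬q → p) is F. ✓
w6: ¬q ∧ ◇(¬q → p) is F. ✓
— 5 worlds.
For □(¬(q → ¬p) ∨ ¬p):
w0: no successors, so □(¬(q → ¬p) ∨ ¬p) holds vacuously. ✓
w1: successors {w2}; ¬(q → ¬p) ∨ ¬p there: w2:T. ✓
w2: successors {w3}; ¬(q → ¬p) ∨ ¬p there: w3:T. ✓
w3: successors {w4}; ¬(q → ¬p) ∨ ¬p there: w4:T. ✓
w4: successors {w5}; ¬(q → ¬p) ∨ ¬p there: w5:T. ✓
w5: successors {w6}; ¬(q → ¬p) ∨ ¬p there: w6:T. ✓
w6: no successors, so □(¬(q → ¬p) ∨ ¬p) holds vacuously. ✓
— 7 worlds.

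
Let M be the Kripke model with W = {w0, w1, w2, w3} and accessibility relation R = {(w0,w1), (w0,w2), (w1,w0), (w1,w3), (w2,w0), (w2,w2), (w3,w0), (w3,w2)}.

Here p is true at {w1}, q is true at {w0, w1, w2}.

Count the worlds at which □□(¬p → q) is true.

w0: successors {w1, w2}; □(¬p → q) there: w1:F, w2:T. ✗
w1: successors {w0, w3}; □(¬p → q) there: w0:T, w3:T. ✓
w2: successors {w0, w2}; □(¬p → q) there: w0:T, w2:T. ✓
w3: successors {w0, w2}; □(¬p → q) there: w0:T, w2:T. ✓
Satisfying worlds: {w1, w2, w3}.

3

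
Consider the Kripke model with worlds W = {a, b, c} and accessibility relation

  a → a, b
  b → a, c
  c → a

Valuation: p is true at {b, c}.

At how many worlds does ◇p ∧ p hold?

a: ◇p is T, p is F. ✗
b: ◇p is T, p is T. ✓
c: ◇p is F, p is T. ✗
Satisfying worlds: {b}.

1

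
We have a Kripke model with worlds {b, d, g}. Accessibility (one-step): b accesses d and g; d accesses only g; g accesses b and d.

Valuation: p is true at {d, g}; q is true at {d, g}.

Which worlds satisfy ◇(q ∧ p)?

{b, d, g}

b: successors {d, g}; q ∧ p there: d:T, g:T. ✓
d: successors {g}; q ∧ p there: g:T. ✓
g: successors {b, d}; q ∧ p there: b:F, d:T. ✓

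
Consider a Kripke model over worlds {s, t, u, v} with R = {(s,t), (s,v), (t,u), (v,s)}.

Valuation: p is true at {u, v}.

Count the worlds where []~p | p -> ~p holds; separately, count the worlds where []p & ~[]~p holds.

2 and 1

For []~p | p -> ~p:
s: []~p | p is F, ~p is T. ✓
t: []~p | p is F, ~p is T. ✓
u: []~p | p is T, ~p is F. ✗
v: []~p | p is T, ~p is F. ✗
— 2 worlds.
For []p & ~[]~p:
s: []p is F, ~[]~p is T. ✗
t: []p is T, ~[]~p is T. ✓
u: []p is T, ~[]~p is F. ✗
v: []p is F, ~[]~p is F. ✗
— 1 world.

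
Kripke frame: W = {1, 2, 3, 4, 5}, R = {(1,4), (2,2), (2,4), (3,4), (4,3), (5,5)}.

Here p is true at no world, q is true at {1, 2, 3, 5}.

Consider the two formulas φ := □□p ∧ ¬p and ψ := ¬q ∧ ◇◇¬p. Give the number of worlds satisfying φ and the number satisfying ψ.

0 and 1

For □□p ∧ ¬p:
1: □□p is F, ¬p is T. ✗
2: □□p is F, ¬p is T. ✗
3: □□p is F, ¬p is T. ✗
4: □□p is F, ¬p is T. ✗
5: □□p is F, ¬p is T. ✗
— 0 worlds.
For ¬q ∧ ◇◇¬p:
1: ¬q is F, ◇◇¬p is T. ✗
2: ¬q is F, ◇◇¬p is T. ✗
3: ¬q is F, ◇◇¬p is T. ✗
4: ¬q is T, ◇◇¬p is T. ✓
5: ¬q is F, ◇◇¬p is T. ✗
— 1 world.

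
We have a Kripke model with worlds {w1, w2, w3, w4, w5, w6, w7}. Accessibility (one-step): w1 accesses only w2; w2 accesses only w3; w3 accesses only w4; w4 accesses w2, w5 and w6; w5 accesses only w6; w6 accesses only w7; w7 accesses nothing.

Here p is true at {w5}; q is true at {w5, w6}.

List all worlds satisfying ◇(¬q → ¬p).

{w1, w2, w3, w4, w5, w6}

w1: successors {w2}; ¬q → ¬p there: w2:T. ✓
w2: successors {w3}; ¬q → ¬p there: w3:T. ✓
w3: successors {w4}; ¬q → ¬p there: w4:T. ✓
w4: successors {w2, w5, w6}; ¬q → ¬p there: w2:T, w5:T, w6:T. ✓
w5: successors {w6}; ¬q → ¬p there: w6:T. ✓
w6: successors {w7}; ¬q → ¬p there: w7:T. ✓
w7: no successors, so ◇(¬q → ¬p) fails. ✗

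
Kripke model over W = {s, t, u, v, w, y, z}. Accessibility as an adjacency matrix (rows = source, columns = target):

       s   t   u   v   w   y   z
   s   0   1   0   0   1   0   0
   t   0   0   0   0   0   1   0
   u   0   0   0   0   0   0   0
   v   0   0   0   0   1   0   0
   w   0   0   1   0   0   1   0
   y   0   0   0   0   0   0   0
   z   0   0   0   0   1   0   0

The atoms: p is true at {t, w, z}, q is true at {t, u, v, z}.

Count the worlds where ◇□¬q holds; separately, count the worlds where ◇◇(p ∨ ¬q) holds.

3 and 3

For ◇□¬q:
s: successors {t, w}; □¬q there: t:T, w:F. ✓
t: successors {y}; □¬q there: y:T. ✓
u: no successors, so ◇□¬q fails. ✗
v: successors {w}; □¬q there: w:F. ✗
w: successors {u, y}; □¬q there: u:T, y:T. ✓
y: no successors, so ◇□¬q fails. ✗
z: successors {w}; □¬q there: w:F. ✗
— 3 worlds.
For ◇◇(p ∨ ¬q):
s: successors {t, w}; ◇(p ∨ ¬q) there: t:T, w:T. ✓
t: successors {y}; ◇(p ∨ ¬q) there: y:F. ✗
u: no successors, so ◇◇(p ∨ ¬q) fails. ✗
v: successors {w}; ◇(p ∨ ¬q) there: w:T. ✓
w: successors {u, y}; ◇(p ∨ ¬q) there: u:F, y:F. ✗
y: no successors, so ◇◇(p ∨ ¬q) fails. ✗
z: successors {w}; ◇(p ∨ ¬q) there: w:T. ✓
— 3 worlds.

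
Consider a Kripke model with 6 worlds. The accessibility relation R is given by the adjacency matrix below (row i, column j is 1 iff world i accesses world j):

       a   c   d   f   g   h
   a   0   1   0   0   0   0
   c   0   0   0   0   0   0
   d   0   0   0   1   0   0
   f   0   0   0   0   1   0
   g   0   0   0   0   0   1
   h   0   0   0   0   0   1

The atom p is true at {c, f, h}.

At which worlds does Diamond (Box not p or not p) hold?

a: successors {c}; Box not p or not p there: c:T. ✓
c: no successors, so Diamond (Box not p or not p) fails. ✗
d: successors {f}; Box not p or not p there: f:T. ✓
f: successors {g}; Box not p or not p there: g:T. ✓
g: successors {h}; Box not p or not p there: h:F. ✗
h: successors {h}; Box not p or not p there: h:F. ✗

{a, d, f}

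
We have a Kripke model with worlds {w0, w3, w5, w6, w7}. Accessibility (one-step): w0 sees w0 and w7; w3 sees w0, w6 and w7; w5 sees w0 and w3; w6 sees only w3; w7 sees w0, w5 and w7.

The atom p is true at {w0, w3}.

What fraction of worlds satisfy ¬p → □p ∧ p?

2/5

w0: ¬p is F, □p ∧ p is F. ✓
w3: ¬p is F, □p ∧ p is F. ✓
w5: ¬p is T, □p ∧ p is F. ✗
w6: ¬p is T, □p ∧ p is F. ✗
w7: ¬p is T, □p ∧ p is F. ✗
That's 2 of 5 worlds, so 2/5.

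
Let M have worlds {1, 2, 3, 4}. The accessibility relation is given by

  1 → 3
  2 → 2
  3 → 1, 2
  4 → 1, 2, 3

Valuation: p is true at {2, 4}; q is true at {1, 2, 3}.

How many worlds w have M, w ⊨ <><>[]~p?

2

1: successors {3}; <>[]~p there: 3:T. ✓
2: successors {2}; <>[]~p there: 2:F. ✗
3: successors {1, 2}; <>[]~p there: 1:F, 2:F. ✗
4: successors {1, 2, 3}; <>[]~p there: 1:F, 2:F, 3:T. ✓
Satisfying worlds: {1, 4}.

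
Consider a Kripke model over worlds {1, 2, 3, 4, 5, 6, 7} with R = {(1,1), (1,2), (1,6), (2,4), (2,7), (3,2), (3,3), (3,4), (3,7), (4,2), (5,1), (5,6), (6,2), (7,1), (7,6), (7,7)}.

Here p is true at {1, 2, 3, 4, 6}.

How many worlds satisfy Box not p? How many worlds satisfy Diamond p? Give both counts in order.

0 and 7

For Box not p:
1: successors {1, 2, 6}; not p there: 1:F, 2:F, 6:F. ✗
2: successors {4, 7}; not p there: 4:F, 7:T. ✗
3: successors {2, 3, 4, 7}; not p there: 2:F, 3:F, 4:F, 7:T. ✗
4: successors {2}; not p there: 2:F. ✗
5: successors {1, 6}; not p there: 1:F, 6:F. ✗
6: successors {2}; not p there: 2:F. ✗
7: successors {1, 6, 7}; not p there: 1:F, 6:F, 7:T. ✗
— 0 worlds.
For Diamond p:
1: successors {1, 2, 6}; p there: 1:T, 2:T, 6:T. ✓
2: successors {4, 7}; p there: 4:T, 7:F. ✓
3: successors {2, 3, 4, 7}; p there: 2:T, 3:T, 4:T, 7:F. ✓
4: successors {2}; p there: 2:T. ✓
5: successors {1, 6}; p there: 1:T, 6:T. ✓
6: successors {2}; p there: 2:T. ✓
7: successors {1, 6, 7}; p there: 1:T, 6:T, 7:F. ✓
— 7 worlds.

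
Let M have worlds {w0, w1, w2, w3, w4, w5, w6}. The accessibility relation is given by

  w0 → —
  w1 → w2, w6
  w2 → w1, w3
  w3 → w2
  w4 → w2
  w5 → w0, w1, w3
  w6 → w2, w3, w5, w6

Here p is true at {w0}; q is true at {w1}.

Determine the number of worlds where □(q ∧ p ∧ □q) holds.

1

w0: no successors, so □(q ∧ p ∧ □q) holds vacuously. ✓
w1: successors {w2, w6}; q ∧ p ∧ □q there: w2:F, w6:F. ✗
w2: successors {w1, w3}; q ∧ p ∧ □q there: w1:F, w3:F. ✗
w3: successors {w2}; q ∧ p ∧ □q there: w2:F. ✗
w4: successors {w2}; q ∧ p ∧ □q there: w2:F. ✗
w5: successors {w0, w1, w3}; q ∧ p ∧ □q there: w0:F, w1:F, w3:F. ✗
w6: successors {w2, w3, w5, w6}; q ∧ p ∧ □q there: w2:F, w3:F, w5:F, w6:F. ✗
Satisfying worlds: {w0}.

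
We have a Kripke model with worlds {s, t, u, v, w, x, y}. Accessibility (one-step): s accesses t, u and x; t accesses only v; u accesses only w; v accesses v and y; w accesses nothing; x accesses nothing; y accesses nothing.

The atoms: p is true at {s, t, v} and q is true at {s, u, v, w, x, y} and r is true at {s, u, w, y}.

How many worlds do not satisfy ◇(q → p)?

4

s: successors {t, u, x}; q → p there: t:T, u:F, x:F. ✓
t: successors {v}; q → p there: v:T. ✓
u: successors {w}; q → p there: w:F. ✗
v: successors {v, y}; q → p there: v:T, y:F. ✓
w: no successors, so ◇(q → p) fails. ✗
x: no successors, so ◇(q → p) fails. ✗
y: no successors, so ◇(q → p) fails. ✗
Satisfying worlds: {s, t, v}.
So ◇(q → p) fails at the other 4 worlds.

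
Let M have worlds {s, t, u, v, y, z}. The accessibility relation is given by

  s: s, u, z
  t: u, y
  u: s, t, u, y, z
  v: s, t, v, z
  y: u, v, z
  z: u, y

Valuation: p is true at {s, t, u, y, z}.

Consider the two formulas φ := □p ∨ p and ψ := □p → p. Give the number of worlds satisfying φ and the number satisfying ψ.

5 and 6

For □p ∨ p:
s: □p is T, p is T. ✓
t: □p is T, p is T. ✓
u: □p is T, p is T. ✓
v: □p is F, p is F. ✗
y: □p is F, p is T. ✓
z: □p is T, p is T. ✓
— 5 worlds.
For □p → p:
s: □p is T, p is T. ✓
t: □p is T, p is T. ✓
u: □p is T, p is T. ✓
v: □p is F, p is F. ✓
y: □p is F, p is T. ✓
z: □p is T, p is T. ✓
— 6 worlds.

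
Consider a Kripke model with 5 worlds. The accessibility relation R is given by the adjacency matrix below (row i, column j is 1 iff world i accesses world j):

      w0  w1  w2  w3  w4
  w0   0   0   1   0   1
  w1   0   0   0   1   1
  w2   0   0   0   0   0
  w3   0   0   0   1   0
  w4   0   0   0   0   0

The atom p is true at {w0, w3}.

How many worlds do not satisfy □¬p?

w0: successors {w2, w4}; ¬p there: w2:T, w4:T. ✓
w1: successors {w3, w4}; ¬p there: w3:F, w4:T. ✗
w2: no successors, so □¬p holds vacuously. ✓
w3: successors {w3}; ¬p there: w3:F. ✗
w4: no successors, so □¬p holds vacuously. ✓
Satisfying worlds: {w0, w2, w4}.
So □¬p fails at the other 2 worlds.

2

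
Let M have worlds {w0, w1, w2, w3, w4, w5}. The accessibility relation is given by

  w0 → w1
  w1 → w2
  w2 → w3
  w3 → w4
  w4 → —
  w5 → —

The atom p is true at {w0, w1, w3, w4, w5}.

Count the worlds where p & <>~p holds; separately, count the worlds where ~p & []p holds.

1 and 1

For p & <>~p:
w0: p is T, <>~p is F. ✗
w1: p is T, <>~p is T. ✓
w2: p is F, <>~p is F. ✗
w3: p is T, <>~p is F. ✗
w4: p is T, <>~p is F. ✗
w5: p is T, <>~p is F. ✗
— 1 world.
For ~p & []p:
w0: ~p is F, []p is T. ✗
w1: ~p is F, []p is F. ✗
w2: ~p is T, []p is T. ✓
w3: ~p is F, []p is T. ✗
w4: ~p is F, []p is T. ✗
w5: ~p is F, []p is T. ✗
— 1 world.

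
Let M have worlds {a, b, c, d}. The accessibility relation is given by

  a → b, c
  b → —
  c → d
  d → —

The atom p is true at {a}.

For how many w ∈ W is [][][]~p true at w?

4

a: successors {b, c}; [][]~p there: b:T, c:T. ✓
b: no successors, so [][][]~p holds vacuously. ✓
c: successors {d}; [][]~p there: d:T. ✓
d: no successors, so [][][]~p holds vacuously. ✓
Satisfying worlds: {a, b, c, d}.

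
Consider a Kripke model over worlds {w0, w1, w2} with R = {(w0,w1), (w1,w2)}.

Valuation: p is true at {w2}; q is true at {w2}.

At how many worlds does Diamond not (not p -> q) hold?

1

w0: successors {w1}; not (not p -> q) there: w1:T. ✓
w1: successors {w2}; not (not p -> q) there: w2:F. ✗
w2: no successors, so Diamond not (not p -> q) fails. ✗
Satisfying worlds: {w0}.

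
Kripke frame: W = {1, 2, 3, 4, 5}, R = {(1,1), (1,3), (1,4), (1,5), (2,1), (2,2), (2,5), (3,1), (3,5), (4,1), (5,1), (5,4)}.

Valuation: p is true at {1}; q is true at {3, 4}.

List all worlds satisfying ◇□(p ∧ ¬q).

1: successors {1, 3, 4, 5}; □(p ∧ ¬q) there: 1:F, 3:F, 4:T, 5:F. ✓
2: successors {1, 2, 5}; □(p ∧ ¬q) there: 1:F, 2:F, 5:F. ✗
3: successors {1, 5}; □(p ∧ ¬q) there: 1:F, 5:F. ✗
4: successors {1}; □(p ∧ ¬q) there: 1:F. ✗
5: successors {1, 4}; □(p ∧ ¬q) there: 1:F, 4:T. ✓

{1, 5}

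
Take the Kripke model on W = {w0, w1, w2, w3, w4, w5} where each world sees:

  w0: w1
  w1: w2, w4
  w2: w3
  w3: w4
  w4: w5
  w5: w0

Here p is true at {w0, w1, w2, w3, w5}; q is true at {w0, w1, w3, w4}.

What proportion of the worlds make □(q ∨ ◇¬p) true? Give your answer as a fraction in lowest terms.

2/3

w0: successors {w1}; q ∨ ◇¬p there: w1:T. ✓
w1: successors {w2, w4}; q ∨ ◇¬p there: w2:F, w4:T. ✗
w2: successors {w3}; q ∨ ◇¬p there: w3:T. ✓
w3: successors {w4}; q ∨ ◇¬p there: w4:T. ✓
w4: successors {w5}; q ∨ ◇¬p there: w5:F. ✗
w5: successors {w0}; q ∨ ◇¬p there: w0:T. ✓
That's 4 of 6 worlds, so 4/6 = 2/3.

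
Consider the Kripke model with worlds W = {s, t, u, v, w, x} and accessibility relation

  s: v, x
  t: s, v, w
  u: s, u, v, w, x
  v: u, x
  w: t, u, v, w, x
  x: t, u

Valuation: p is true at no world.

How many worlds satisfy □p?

0

s: successors {v, x}; p there: v:F, x:F. ✗
t: successors {s, v, w}; p there: s:F, v:F, w:F. ✗
u: successors {s, u, v, w, x}; p there: s:F, u:F, v:F, w:F, x:F. ✗
v: successors {u, x}; p there: u:F, x:F. ✗
w: successors {t, u, v, w, x}; p there: t:F, u:F, v:F, w:F, x:F. ✗
x: successors {t, u}; p there: t:F, u:F. ✗
Satisfying worlds: ∅.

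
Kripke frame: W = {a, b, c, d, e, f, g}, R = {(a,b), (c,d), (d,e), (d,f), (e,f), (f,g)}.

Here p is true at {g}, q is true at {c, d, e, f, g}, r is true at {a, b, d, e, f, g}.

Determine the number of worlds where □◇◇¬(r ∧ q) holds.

a: successors {b}; ◇◇¬(r ∧ q) there: b:F. ✗
b: no successors, so □◇◇¬(r ∧ q) holds vacuously. ✓
c: successors {d}; ◇◇¬(r ∧ q) there: d:F. ✗
d: successors {e, f}; ◇◇¬(r ∧ q) there: e:F, f:F. ✗
e: successors {f}; ◇◇¬(r ∧ q) there: f:F. ✗
f: successors {g}; ◇◇¬(r ∧ q) there: g:F. ✗
g: no successors, so □◇◇¬(r ∧ q) holds vacuously. ✓
Satisfying worlds: {b, g}.

2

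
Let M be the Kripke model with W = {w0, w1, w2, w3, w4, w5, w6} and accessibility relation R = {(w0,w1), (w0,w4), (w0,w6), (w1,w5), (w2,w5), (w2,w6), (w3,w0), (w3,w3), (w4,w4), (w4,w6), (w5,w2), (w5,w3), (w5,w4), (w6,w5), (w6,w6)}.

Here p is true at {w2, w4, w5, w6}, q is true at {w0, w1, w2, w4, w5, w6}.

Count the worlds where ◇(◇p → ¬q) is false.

5

w0: successors {w1, w4, w6}; ◇p → ¬q there: w1:F, w4:F, w6:F. ✗
w1: successors {w5}; ◇p → ¬q there: w5:F. ✗
w2: successors {w5, w6}; ◇p → ¬q there: w5:F, w6:F. ✗
w3: successors {w0, w3}; ◇p → ¬q there: w0:F, w3:T. ✓
w4: successors {w4, w6}; ◇p → ¬q there: w4:F, w6:F. ✗
w5: successors {w2, w3, w4}; ◇p → ¬q there: w2:F, w3:T, w4:F. ✓
w6: successors {w5, w6}; ◇p → ¬q there: w5:F, w6:F. ✗
Satisfying worlds: {w3, w5}.
So ◇(◇p → ¬q) fails at the other 5 worlds.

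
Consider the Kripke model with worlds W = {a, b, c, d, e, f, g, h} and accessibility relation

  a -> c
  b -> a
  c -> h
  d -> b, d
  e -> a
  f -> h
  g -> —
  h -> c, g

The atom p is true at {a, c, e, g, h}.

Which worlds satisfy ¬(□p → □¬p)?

{a, b, c, e, f, h}

a: □p → □¬p is F. ✓
b: □p → □¬p is F. ✓
c: □p → □¬p is F. ✓
d: □p → □¬p is T. ✗
e: □p → □¬p is F. ✓
f: □p → □¬p is F. ✓
g: □p → □¬p is T. ✗
h: □p → □¬p is F. ✓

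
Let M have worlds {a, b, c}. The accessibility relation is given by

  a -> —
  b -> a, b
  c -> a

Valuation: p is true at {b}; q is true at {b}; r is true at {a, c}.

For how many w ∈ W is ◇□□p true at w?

2

a: no successors, so ◇□□p fails. ✗
b: successors {a, b}; □□p there: a:T, b:F. ✓
c: successors {a}; □□p there: a:T. ✓
Satisfying worlds: {b, c}.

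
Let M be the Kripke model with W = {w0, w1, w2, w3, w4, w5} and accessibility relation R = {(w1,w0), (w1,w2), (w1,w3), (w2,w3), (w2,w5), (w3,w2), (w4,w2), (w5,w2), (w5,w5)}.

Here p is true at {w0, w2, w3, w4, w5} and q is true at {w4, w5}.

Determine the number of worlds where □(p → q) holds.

w0: no successors, so □(p → q) holds vacuously. ✓
w1: successors {w0, w2, w3}; p → q there: w0:F, w2:F, w3:F. ✗
w2: successors {w3, w5}; p → q there: w3:F, w5:T. ✗
w3: successors {w2}; p → q there: w2:F. ✗
w4: successors {w2}; p → q there: w2:F. ✗
w5: successors {w2, w5}; p → q there: w2:F, w5:T. ✗
Satisfying worlds: {w0}.

1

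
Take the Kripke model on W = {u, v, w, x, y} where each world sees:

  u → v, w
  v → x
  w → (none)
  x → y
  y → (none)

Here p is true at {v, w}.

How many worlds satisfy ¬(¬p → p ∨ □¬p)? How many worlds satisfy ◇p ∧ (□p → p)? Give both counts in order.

1 and 0

For ¬(¬p → p ∨ □¬p):
u: ¬p → p ∨ □¬p is F. ✓
v: ¬p → p ∨ □¬p is T. ✗
w: ¬p → p ∨ □¬p is T. ✗
x: ¬p → p ∨ □¬p is T. ✗
y: ¬p → p ∨ □¬p is T. ✗
— 1 world.
For ◇p ∧ (□p → p):
u: ◇p is T, □p → p is F. ✗
v: ◇p is F, □p → p is T. ✗
w: ◇p is F, □p → p is T. ✗
x: ◇p is F, □p → p is T. ✗
y: ◇p is F, □p → p is F. ✗
— 0 worlds.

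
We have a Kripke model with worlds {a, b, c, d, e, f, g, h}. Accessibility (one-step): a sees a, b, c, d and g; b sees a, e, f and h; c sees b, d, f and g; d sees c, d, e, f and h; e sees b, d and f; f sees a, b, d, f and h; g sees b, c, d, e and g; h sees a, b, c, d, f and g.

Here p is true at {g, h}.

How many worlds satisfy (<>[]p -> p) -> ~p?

6

a: <>[]p -> p is T, ~p is T. ✓
b: <>[]p -> p is T, ~p is T. ✓
c: <>[]p -> p is T, ~p is T. ✓
d: <>[]p -> p is T, ~p is T. ✓
e: <>[]p -> p is T, ~p is T. ✓
f: <>[]p -> p is T, ~p is T. ✓
g: <>[]p -> p is T, ~p is F. ✗
h: <>[]p -> p is T, ~p is F. ✗
Satisfying worlds: {a, b, c, d, e, f}.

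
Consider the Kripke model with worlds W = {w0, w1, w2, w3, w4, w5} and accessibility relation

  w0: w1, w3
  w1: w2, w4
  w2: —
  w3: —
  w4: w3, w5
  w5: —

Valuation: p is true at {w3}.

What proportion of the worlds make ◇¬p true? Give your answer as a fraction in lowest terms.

1/2

w0: successors {w1, w3}; ¬p there: w1:T, w3:F. ✓
w1: successors {w2, w4}; ¬p there: w2:T, w4:T. ✓
w2: no successors, so ◇¬p fails. ✗
w3: no successors, so ◇¬p fails. ✗
w4: successors {w3, w5}; ¬p there: w3:F, w5:T. ✓
w5: no successors, so ◇¬p fails. ✗
That's 3 of 6 worlds, so 3/6 = 1/2.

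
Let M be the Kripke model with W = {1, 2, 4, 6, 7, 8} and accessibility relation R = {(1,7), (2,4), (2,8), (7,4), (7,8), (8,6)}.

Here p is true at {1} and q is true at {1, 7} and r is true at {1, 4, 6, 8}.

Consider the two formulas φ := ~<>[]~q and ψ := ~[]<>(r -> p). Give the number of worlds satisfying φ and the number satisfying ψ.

2 and 4

For ~<>[]~q:
1: <>[]~q is T. ✗
2: <>[]~q is T. ✗
4: <>[]~q is F. ✓
6: <>[]~q is F. ✓
7: <>[]~q is T. ✗
8: <>[]~q is T. ✗
— 2 worlds.
For ~[]<>(r -> p):
1: []<>(r -> p) is F. ✓
2: []<>(r -> p) is F. ✓
4: []<>(r -> p) is T. ✗
6: []<>(r -> p) is T. ✗
7: []<>(r -> p) is F. ✓
8: []<>(r -> p) is F. ✓
— 4 worlds.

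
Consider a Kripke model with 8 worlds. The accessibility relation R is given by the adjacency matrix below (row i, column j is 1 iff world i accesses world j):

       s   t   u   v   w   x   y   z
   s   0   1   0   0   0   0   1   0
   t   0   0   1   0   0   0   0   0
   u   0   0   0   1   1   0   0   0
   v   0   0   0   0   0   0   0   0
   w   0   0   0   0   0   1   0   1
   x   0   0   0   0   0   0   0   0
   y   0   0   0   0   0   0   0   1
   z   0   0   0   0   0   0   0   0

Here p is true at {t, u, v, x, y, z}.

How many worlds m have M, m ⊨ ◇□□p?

5

s: successors {t, y}; □□p there: t:F, y:T. ✓
t: successors {u}; □□p there: u:T. ✓
u: successors {v, w}; □□p there: v:T, w:T. ✓
v: no successors, so ◇□□p fails. ✗
w: successors {x, z}; □□p there: x:T, z:T. ✓
x: no successors, so ◇□□p fails. ✗
y: successors {z}; □□p there: z:T. ✓
z: no successors, so ◇□□p fails. ✗
Satisfying worlds: {s, t, u, w, y}.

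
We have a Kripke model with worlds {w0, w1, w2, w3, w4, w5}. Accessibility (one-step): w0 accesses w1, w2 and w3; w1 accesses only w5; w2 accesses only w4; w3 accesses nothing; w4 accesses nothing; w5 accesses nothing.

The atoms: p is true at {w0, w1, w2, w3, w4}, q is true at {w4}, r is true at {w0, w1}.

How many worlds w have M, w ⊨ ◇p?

w0: successors {w1, w2, w3}; p there: w1:T, w2:T, w3:T. ✓
w1: successors {w5}; p there: w5:F. ✗
w2: successors {w4}; p there: w4:T. ✓
w3: no successors, so ◇p fails. ✗
w4: no successors, so ◇p fails. ✗
w5: no successors, so ◇p fails. ✗
Satisfying worlds: {w0, w2}.

2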